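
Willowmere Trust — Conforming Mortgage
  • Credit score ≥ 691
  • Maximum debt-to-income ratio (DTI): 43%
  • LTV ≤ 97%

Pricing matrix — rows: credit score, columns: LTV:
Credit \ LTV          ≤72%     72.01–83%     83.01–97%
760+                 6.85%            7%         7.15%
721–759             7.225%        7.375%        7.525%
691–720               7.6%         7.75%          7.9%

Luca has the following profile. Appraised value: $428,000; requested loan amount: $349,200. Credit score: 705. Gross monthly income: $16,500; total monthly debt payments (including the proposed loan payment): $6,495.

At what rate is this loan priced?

7.75%

Credit score 705 ≥ 691; Debt-to-income = 6,495/16,500 = 39.4% — meets 43% limit
LTV: 349,200 ÷ 428,000 = 81.6%, within 97% cap
Row: 705 falls in 691–720. Column: 81.6% falls in 72.01–83%. Rate = 7.75%.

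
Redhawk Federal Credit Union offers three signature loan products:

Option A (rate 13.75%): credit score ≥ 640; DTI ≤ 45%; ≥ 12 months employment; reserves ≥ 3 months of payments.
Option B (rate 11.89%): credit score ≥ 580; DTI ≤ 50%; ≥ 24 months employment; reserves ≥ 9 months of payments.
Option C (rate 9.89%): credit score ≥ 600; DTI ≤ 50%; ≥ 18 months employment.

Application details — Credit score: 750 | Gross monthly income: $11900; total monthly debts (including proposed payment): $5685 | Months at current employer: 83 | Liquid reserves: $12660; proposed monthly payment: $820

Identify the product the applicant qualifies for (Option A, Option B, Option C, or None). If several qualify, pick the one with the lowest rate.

Option C

DTI = 5,685/11,900 = 47.8%.
Reserves = 12,660/820 = 15.4 months.
Option A: score 750 ≥ 640; DTI 47.8% > 45%; employment 83 ≥ 12 mo; reserves 15.4 ≥ 3 mo → does not qualify.
Option B: score 750 ≥ 580; DTI 47.8% ≤ 50%; employment 83 ≥ 24 mo; reserves 15.4 ≥ 9 mo → qualifies.
Option C: score 750 ≥ 600; DTI 47.8% ≤ 50%; employment 83 ≥ 18 mo → qualifies.
Qualifying: Option B, Option C. Lowest rate is 9.89% → Option C.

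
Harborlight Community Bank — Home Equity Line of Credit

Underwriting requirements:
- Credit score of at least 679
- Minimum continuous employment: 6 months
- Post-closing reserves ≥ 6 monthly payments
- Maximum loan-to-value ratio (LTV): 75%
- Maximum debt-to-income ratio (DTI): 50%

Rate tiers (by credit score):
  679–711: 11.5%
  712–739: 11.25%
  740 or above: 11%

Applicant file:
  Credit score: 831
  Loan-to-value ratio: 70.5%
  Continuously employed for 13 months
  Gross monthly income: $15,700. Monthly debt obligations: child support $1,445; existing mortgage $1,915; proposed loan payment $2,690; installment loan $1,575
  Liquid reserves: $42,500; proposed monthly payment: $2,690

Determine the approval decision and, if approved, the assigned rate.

Credit score 831 ≥ 679 (meets minimum)
Total monthly debts = (1,445 + 1,915 + 2,690 + 1,575) = 7,625. DTI = 7,625/15,700 = 48.6% ≤ 50%
LTV 70.5% — within 75%
Employment 13 ≥ 6 months
Liquid reserves cover 42,500/2,690 = 15.8 months — ≥ 6 required
All requirements met. Score 831 falls in the 740 or above tier → 11%.

Approved at 11%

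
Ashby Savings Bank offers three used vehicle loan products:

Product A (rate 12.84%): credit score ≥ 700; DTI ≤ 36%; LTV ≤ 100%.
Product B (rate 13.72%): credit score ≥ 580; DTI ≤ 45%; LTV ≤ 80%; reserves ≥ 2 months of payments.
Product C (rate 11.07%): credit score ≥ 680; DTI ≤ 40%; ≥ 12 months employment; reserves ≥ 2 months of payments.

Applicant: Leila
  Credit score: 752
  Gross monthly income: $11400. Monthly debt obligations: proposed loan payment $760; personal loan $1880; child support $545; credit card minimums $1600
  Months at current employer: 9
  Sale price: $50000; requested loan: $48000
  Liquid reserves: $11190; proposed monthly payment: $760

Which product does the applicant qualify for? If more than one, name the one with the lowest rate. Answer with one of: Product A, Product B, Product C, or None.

None

Total debts = (760 + 1,880 + 545 + 1,600) = 4,785; DTI = 4,785/11,400 = 42%.
LTV = 48,000/50,000 = 96%.
Reserves = 11,190/760 = 14.7 months.
Product A: score 752 ≥ 700; DTI 42% > 36%; LTV 96% ≤ 100% → does not qualify.
Product B: score 752 ≥ 580; DTI 42% ≤ 45%; LTV 96% > 80%; reserves 14.7 ≥ 2 mo → does not qualify.
Product C: score 752 ≥ 680; DTI 42% > 40%; employment 9 < 12 mo; reserves 14.7 ≥ 2 mo → does not qualify.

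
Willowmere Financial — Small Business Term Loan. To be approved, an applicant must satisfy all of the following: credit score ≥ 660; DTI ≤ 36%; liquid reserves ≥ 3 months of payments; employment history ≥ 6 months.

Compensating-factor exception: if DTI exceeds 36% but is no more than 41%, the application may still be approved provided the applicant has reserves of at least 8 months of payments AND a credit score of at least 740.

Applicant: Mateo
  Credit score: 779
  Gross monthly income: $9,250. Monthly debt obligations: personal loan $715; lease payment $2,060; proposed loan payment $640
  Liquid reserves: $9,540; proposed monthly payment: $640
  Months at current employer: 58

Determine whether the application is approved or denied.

Approved

Credit score 779 ≥ 660 (meets base)
Total debts = (715 + 2,060 + 640) = 3,415. DTI = 3,415/9,250 = 36.9% > 36% — standard DTI limit exceeded.
Liquid reserves cover 9,540/640 = 14.9 months — ≥ 3 required
Employment 58 ≥ 6 months
DTI 36.9% is within the 36%–41% exception band; checking compensating factors.
Reserves 14.9 ≥ 8 months; credit score 779 ≥ 740.
Both override conditions satisfied; DTI exception granted.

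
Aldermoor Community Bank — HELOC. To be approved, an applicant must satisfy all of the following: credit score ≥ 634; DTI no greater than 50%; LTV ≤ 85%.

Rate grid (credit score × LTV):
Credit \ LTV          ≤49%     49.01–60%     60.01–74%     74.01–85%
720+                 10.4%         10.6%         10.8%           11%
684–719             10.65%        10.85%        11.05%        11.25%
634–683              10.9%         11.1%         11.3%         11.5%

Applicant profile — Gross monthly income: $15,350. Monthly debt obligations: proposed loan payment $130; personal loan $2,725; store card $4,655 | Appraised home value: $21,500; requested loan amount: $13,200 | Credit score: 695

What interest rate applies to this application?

Credit score 695 ≥ 634; Total monthly debts = (130 + 2,725 + 4,655) = 7,510. DTI = 7,510/15,350 = 48.9% ≤ 50%
Loan-to-value = 13,200/21,500 = 61.4% — pass (85% max)
Row: 695 falls in 684–719. Column: 61.4% falls in 60.01–74%. Rate = 11.05%.

11.05%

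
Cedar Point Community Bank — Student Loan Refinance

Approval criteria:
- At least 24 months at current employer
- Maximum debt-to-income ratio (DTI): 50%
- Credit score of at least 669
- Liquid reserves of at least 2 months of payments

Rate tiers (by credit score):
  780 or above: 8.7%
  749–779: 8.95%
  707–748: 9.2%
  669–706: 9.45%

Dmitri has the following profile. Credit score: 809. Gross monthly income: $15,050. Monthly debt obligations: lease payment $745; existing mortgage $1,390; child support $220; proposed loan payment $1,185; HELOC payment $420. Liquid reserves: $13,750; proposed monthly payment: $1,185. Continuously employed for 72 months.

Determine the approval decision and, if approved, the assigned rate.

Credit score 809 ≥ 669 (meets minimum)
Employment 72 ≥ 24 months
Reserves = 13,750/1,185 = 11.6 months ≥ 2
Total monthly debts = (745 + 1,390 + 220 + 1,185 + 420) = 3,960. Debt-to-income = 3,960/15,050 = 26.3% — meets 50% limit
All requirements met. Score 809 falls in the 780 or above tier → 8.7%.

Approved at 8.7%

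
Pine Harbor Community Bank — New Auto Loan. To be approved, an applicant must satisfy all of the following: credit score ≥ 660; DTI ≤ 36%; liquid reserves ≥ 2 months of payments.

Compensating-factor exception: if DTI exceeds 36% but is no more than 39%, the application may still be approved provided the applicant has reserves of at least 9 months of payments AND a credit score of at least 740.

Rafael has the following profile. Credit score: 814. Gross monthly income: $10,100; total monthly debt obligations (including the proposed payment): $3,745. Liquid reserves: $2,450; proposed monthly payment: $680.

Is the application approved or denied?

Credit score 814 ≥ 660 (meets base)
DTI: 3,745 ÷ 10,100 = 37.1%, over the 36% base limit.
Reserves: 2,450 ÷ 680 = 3.6 months (meets 2-month minimum)
37.1% falls in the override range (36%–39%), so the compensating-factor test applies.
Override check — reserves: 3.6 mo (short of 9); score: 814 (ok).
Compensating-factor requirement not fully met.

Denied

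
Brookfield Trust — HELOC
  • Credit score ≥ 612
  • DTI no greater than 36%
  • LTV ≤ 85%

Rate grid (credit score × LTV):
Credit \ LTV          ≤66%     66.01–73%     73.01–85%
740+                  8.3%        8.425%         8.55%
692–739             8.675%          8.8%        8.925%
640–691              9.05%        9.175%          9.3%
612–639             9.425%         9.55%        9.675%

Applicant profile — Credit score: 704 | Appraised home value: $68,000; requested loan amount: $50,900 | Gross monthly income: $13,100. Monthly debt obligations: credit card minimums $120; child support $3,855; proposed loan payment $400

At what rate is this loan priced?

Credit score 704 ≥ 612; Total monthly debts = (120 + 3,855 + 400) = 4,375. DTI: 4,375 ÷ 13,100 = 33.4%, within the 36% cap
Loan-to-value = 50,900/68,000 = 74.9% — pass (85% max)
Credit 704 → row 692–739; LTV 74.9% → column 73.01–85%. Grid cell → 8.925%.

8.925%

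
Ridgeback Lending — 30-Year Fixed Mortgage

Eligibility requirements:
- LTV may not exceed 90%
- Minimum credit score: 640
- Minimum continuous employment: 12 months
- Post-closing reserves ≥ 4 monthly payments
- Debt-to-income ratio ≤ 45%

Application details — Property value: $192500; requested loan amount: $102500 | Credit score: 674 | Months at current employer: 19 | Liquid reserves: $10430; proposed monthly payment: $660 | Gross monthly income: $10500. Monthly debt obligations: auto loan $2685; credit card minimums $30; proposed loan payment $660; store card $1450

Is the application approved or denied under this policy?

Denied

LTV: 102,500 ÷ 192,500 = 53.2%, within 90% cap
Credit score 674 ≥ 640 (meets)
Employment 19 ≥ 12 months
Liquid reserves cover 10,430/660 = 15.8 months — ≥ 4 required
Total monthly debts = (2,685 + 30 + 660 + 1,450) = 4,825. DTI: 4,825 ÷ 10,500 = 46%, exceeds the 45% cap
Fails on DTI.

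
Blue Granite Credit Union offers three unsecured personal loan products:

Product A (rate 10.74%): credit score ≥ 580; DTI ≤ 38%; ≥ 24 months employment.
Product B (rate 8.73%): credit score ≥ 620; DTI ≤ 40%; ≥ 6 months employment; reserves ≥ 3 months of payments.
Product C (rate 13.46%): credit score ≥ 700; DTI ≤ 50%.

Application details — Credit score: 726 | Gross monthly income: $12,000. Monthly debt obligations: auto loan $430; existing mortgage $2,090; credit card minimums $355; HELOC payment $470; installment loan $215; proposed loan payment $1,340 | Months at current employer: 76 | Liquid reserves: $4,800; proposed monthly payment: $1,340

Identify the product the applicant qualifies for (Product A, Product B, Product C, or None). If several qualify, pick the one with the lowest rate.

Product C

Total debts = (430 + 2,090 + 355 + 470 + 215 + 1,340) = 4,900; DTI = 4,900/12,000 = 40.8%.
Reserves = 4,800/1,340 = 3.6 months.
Product A: score 726 ≥ 580; DTI 40.8% > 38%; employment 76 ≥ 24 mo → does not qualify.
Product B: score 726 ≥ 620; DTI 40.8% > 40%; employment 76 ≥ 6 mo; reserves 3.6 ≥ 3 mo → does not qualify.
Product C: score 726 ≥ 700; DTI 40.8% ≤ 50% → qualifies.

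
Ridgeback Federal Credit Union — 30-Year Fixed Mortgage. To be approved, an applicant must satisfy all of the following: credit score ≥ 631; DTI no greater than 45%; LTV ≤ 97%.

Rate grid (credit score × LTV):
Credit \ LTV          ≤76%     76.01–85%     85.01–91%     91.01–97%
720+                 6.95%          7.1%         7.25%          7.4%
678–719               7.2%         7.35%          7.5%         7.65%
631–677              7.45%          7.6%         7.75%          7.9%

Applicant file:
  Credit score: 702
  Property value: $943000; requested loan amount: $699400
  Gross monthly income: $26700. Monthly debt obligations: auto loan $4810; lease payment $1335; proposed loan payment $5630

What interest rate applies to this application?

7.2%

Credit score 702 ≥ 631; Total monthly debts = (4,810 + 1,335 + 5,630) = 11,775. DTI = 11,775/26,700 = 44.1% ≤ 45%
LTV = 699,400/943,000 = 74.2% ≤ 97%
Score 702 is in the 678–719 band; LTV 74.2% is in the ≤76% band → 7.2%.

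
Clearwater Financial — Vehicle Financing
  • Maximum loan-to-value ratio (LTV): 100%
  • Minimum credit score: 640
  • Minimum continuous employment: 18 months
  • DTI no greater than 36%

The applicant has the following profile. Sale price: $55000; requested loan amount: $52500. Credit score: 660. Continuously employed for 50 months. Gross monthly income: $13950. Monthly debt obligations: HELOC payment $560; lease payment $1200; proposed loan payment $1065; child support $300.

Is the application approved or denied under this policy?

Approved

Loan-to-value = 52,500/55,000 = 95.5% — pass (100% max)
Credit score 660 ≥ 640 (meets)
Employment 50 ≥ 18 months
Total monthly debts = (560 + 1,200 + 1,065 + 300) = 3,125. DTI = 3,125/13,950 = 22.4% ≤ 36%
All criteria satisfied.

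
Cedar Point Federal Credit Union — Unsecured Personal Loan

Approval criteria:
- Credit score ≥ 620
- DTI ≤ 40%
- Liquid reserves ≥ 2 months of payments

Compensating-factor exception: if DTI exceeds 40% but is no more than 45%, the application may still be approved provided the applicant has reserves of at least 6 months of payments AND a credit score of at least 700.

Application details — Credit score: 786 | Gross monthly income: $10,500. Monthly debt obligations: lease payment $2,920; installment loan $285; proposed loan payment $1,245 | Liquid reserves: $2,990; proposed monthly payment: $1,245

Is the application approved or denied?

Credit score 786 ≥ 620 (meets base)
Total debts = (2,920 + 285 + 1,245) = 4,450. DTI: 4,450 ÷ 10,500 = 42.4%, over the 40% base limit.
Liquid reserves cover 2,990/1,245 = 2.4 months — ≥ 2 required
DTI 42.4% is within the 40%–45% exception band; checking compensating factors.
Reserves 2.4 < 6 months; credit score 786 ≥ 700.
Override conditions not both satisfied; exception does not apply.

Denied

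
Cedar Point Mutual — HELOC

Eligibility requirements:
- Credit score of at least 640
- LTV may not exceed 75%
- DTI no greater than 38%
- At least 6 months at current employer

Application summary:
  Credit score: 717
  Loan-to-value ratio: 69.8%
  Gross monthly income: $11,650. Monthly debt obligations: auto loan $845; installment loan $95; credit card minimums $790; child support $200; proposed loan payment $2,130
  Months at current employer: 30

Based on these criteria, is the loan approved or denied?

Approved

Credit score 717 ≥ 640 (meets)
LTV 69.8% — within 75%
Total monthly debts = (845 + 95 + 790 + 200 + 2,130) = 4,060. DTI = 4,060/11,650 = 34.8% ≤ 38%
Employment 30 ≥ 6 months
All criteria satisfied.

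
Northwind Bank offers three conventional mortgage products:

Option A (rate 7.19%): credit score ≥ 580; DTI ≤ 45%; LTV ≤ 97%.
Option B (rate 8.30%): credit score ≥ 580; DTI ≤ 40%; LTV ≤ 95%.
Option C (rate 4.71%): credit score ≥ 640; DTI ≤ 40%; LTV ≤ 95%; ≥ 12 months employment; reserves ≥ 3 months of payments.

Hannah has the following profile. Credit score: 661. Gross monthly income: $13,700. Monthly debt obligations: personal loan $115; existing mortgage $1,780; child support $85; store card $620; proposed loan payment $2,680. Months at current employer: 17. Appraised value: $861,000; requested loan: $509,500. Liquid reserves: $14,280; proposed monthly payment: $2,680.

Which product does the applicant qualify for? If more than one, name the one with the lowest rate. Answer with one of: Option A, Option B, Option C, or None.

Total debts = (115 + 1,780 + 85 + 620 + 2,680) = 5,280; DTI = 5,280/13,700 = 38.5%.
LTV = 509,500/861,000 = 59.2%.
Reserves = 14,280/2,680 = 5.3 months.
Option A: score 661 ≥ 580; DTI 38.5% ≤ 45%; LTV 59.2% ≤ 97% → qualifies.
Option B: score 661 ≥ 580; DTI 38.5% ≤ 40%; LTV 59.2% ≤ 95% → qualifies.
Option C: score 661 ≥ 640; DTI 38.5% ≤ 40%; LTV 59.2% ≤ 95%; employment 17 ≥ 12 mo; reserves 5.3 ≥ 3 mo → qualifies.
Qualifying: Option A, Option B, Option C. Lowest rate is 4.71% → Option C.

Option C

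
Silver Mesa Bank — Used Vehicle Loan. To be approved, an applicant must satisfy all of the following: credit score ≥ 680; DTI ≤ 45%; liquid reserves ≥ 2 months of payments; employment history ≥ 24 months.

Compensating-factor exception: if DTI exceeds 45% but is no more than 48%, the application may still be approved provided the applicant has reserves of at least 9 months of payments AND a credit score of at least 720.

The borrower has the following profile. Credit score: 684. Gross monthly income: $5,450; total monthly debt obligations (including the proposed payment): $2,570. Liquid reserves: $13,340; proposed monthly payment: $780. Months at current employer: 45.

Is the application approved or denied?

Denied

Credit score 684 ≥ 680 (meets base)
DTI: 2,570 ÷ 5,450 = 47.2%, over the 45% base limit.
Liquid reserves cover 13,340/780 = 17.1 months — ≥ 2 required
Employment 45 ≥ 24 months
DTI 47.2% is within the 45%–48% exception band; checking compensating factors.
Reserves 17.1 ≥ 9 months; credit score 684 < 720.
Override conditions not both satisfied; exception does not apply.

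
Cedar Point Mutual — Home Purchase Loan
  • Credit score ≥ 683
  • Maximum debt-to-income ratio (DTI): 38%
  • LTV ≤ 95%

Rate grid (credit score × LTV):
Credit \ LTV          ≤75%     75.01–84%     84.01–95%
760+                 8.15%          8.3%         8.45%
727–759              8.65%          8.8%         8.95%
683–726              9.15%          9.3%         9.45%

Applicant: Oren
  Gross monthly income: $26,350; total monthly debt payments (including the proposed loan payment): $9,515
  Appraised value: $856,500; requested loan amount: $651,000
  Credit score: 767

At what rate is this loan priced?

8.3%

Credit score 767 ≥ 683; Debt-to-income = 9,515/26,350 = 36.1% — meets 38% limit
Loan-to-value = 651,000/856,500 = 76% — pass (95% max)
Credit 767 → row 760+; LTV 76% → column 75.01–84%. Grid cell → 8.3%.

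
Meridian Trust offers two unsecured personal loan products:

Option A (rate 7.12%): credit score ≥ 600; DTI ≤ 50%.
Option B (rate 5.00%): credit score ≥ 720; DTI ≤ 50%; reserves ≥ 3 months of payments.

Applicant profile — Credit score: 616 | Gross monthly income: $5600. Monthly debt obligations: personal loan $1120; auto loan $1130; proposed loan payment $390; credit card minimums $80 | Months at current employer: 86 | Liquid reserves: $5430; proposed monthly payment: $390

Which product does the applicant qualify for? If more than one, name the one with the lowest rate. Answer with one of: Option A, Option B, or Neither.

Option A

Total debts = (1,120 + 1,130 + 390 + 80) = 2,720; DTI = 2,720/5,600 = 48.6%.
Reserves = 5,430/390 = 13.9 months.
Option A: score 616 ≥ 600; DTI 48.6% ≤ 50% → qualifies.
Option B: score 616 < 720; DTI 48.6% ≤ 50%; reserves 13.9 ≥ 3 mo → does not qualify.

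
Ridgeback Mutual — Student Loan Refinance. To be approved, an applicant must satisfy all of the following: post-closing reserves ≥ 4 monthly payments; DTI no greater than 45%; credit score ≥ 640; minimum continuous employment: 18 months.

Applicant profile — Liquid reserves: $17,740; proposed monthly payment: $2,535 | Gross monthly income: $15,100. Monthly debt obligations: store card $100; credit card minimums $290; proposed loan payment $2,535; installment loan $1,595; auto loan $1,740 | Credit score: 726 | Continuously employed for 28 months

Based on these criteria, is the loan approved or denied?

Approved

Reserves = 17,740/2,535 = 7.0 months ≥ 4
Total monthly debts = (100 + 290 + 2,535 + 1,595 + 1,740) = 6,260. DTI: 6,260 ÷ 15,100 = 41.5%, within the 45% cap
Credit score 726 ≥ 640 (meets)
Employment 28 ≥ 18 months
All criteria satisfied.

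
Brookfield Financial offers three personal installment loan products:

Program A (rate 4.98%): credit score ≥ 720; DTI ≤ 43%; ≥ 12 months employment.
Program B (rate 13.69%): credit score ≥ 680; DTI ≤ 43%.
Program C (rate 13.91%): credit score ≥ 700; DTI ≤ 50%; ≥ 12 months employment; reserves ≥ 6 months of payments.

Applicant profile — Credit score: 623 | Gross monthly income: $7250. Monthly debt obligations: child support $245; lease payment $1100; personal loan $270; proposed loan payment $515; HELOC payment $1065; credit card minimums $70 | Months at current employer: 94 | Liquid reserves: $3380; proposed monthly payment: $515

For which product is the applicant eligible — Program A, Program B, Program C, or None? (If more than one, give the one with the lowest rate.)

None

Total debts = (245 + 1,100 + 270 + 515 + 1,065 + 70) = 3,265; DTI = 3,265/7,250 = 45%.
Reserves = 3,380/515 = 6.6 months.
Program A: score 623 < 720; DTI 45% > 43%; employment 94 ≥ 12 mo → does not qualify.
Program B: score 623 < 680; DTI 45% > 43% → does not qualify.
Program C: score 623 < 700; DTI 45% ≤ 50%; employment 94 ≥ 12 mo; reserves 6.6 ≥ 6 mo → does not qualify.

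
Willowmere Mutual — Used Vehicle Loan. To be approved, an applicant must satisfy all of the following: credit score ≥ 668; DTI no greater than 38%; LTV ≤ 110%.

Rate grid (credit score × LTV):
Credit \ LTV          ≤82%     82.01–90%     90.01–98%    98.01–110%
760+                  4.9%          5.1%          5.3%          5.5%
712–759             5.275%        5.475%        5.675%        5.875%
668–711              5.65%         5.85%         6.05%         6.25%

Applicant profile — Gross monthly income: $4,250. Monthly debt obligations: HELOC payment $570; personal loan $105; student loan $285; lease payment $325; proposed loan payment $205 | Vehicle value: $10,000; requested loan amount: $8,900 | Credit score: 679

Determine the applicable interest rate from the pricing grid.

5.85%

Credit score 679 ≥ 668; Total monthly debts = (570 + 105 + 285 + 325 + 205) = 1,490. DTI = 1,490/4,250 = 35.1% ≤ 38%
LTV = 8,900/10,000 = 89% ≤ 110%
Row: 679 falls in 668–711. Column: 89% falls in 82.01–90%. Rate = 5.85%.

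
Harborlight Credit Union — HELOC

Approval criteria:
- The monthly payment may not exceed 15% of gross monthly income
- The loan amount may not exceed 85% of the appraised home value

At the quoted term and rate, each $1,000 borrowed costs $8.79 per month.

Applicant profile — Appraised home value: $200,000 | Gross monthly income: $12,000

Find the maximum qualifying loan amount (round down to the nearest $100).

Payment cap: 15% × $12,000 = $1,800/month.
At $8.79 per $1,000, that supports 1,800/8.79 × 1,000 ≈ $204,778 → $204,700.
LTV cap: 85% × $200,000 = $170,000 → $170,000.
Binding constraint: loan-to-value.

$170,000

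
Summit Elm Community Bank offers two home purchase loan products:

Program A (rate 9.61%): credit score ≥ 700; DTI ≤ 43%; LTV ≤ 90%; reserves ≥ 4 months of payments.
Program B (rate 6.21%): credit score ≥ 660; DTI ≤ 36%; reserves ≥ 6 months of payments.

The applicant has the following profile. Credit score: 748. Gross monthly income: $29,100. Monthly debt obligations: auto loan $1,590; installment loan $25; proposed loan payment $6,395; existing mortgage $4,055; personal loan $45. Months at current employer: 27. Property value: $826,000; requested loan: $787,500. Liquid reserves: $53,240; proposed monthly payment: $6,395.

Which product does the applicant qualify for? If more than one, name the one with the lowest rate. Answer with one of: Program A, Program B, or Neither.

Total debts = (1,590 + 25 + 6,395 + 4,055 + 45) = 12,110; DTI = 12,110/29,100 = 41.6%.
LTV = 787,500/826,000 = 95.3%.
Reserves = 53,240/6,395 = 8.3 months.
Program A: score 748 ≥ 700; DTI 41.6% ≤ 43%; LTV 95.3% > 90%; reserves 8.3 ≥ 4 mo → does not qualify.
Program B: score 748 ≥ 660; DTI 41.6% > 36%; reserves 8.3 ≥ 6 mo → does not qualify.

Neither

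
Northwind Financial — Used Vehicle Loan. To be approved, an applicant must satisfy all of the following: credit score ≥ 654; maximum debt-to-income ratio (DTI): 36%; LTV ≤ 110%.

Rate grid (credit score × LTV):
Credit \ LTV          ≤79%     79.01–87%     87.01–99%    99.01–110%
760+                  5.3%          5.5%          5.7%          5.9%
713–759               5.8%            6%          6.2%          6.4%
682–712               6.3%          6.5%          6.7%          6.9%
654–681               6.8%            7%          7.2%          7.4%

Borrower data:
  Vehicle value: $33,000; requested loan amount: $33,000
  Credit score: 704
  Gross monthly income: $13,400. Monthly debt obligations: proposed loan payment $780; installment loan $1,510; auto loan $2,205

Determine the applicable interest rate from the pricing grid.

Credit score 704 ≥ 654; Total monthly debts = (780 + 1,510 + 2,205) = 4,495. DTI = 4,495/13,400 = 33.5% ≤ 36%
LTV: 33,000 ÷ 33,000 = 100%, within 110% cap
Score 704 is in the 682–712 band; LTV 100% is in the 99.01–110% band → 6.9%.

6.9%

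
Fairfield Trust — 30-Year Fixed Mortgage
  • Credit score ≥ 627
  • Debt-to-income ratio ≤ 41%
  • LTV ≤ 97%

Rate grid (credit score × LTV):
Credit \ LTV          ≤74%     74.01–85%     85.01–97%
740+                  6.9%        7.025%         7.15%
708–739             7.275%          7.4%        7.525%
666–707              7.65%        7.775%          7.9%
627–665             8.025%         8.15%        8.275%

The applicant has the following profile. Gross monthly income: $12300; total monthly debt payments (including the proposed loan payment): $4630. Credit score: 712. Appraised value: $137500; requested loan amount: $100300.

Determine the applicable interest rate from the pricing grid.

Credit score 712 ≥ 627; Debt-to-income = 4,630/12,300 = 37.6% — meets 41% limit
LTV: 100,300 ÷ 137,500 = 72.9%, within 97% cap
Score 712 is in the 708–739 band; LTV 72.9% is in the ≤74% band → 7.275%.

7.275%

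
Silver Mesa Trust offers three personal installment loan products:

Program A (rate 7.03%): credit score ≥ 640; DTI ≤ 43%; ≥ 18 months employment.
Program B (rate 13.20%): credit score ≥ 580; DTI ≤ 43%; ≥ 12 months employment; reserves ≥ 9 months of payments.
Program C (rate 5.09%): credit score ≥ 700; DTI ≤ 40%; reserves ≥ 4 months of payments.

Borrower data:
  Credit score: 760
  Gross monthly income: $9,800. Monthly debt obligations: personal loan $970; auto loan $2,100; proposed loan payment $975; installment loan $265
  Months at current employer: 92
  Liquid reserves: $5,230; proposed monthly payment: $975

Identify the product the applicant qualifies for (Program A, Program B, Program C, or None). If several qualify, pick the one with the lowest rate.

None

Total debts = (970 + 2,100 + 975 + 265) = 4,310; DTI = 4,310/9,800 = 44%.
Reserves = 5,230/975 = 5.4 months.
Program A: score 760 ≥ 640; DTI 44% > 43%; employment 92 ≥ 18 mo → does not qualify.
Program B: score 760 ≥ 580; DTI 44% > 43%; employment 92 ≥ 12 mo; reserves 5.4 < 9 mo → does not qualify.
Program C: score 760 ≥ 700; DTI 44% > 40%; reserves 5.4 ≥ 4 mo → does not qualify.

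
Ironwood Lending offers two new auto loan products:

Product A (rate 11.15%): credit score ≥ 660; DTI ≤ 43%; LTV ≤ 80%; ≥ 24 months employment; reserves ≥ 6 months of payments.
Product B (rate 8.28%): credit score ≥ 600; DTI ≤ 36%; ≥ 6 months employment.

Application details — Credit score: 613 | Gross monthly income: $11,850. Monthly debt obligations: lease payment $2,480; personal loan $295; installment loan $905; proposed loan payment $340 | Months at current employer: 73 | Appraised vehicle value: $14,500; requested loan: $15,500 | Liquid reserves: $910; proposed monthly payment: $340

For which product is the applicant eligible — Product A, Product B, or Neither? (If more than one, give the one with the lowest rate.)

Product B

Total debts = (2,480 + 295 + 905 + 340) = 4,020; DTI = 4,020/11,850 = 33.9%.
LTV = 15,500/14,500 = 106.9%.
Reserves = 910/340 = 2.7 months.
Product A: score 613 < 660; DTI 33.9% ≤ 43%; LTV 106.9% > 80%; employment 73 ≥ 24 mo; reserves 2.7 < 6 mo → does not qualify.
Product B: score 613 ≥ 600; DTI 33.9% ≤ 36%; employment 73 ≥ 6 mo → qualifies.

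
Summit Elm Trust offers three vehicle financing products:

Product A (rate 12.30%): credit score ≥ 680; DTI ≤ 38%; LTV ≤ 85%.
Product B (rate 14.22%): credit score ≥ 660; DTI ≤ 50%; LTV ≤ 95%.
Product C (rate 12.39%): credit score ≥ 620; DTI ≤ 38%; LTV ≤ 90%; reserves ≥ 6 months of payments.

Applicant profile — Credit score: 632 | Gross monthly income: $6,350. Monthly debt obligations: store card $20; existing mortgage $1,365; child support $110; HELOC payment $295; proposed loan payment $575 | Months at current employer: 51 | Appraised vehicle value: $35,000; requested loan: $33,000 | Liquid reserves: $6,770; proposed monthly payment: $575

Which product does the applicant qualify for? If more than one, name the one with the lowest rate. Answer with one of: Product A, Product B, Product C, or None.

Total debts = (20 + 1,365 + 110 + 295 + 575) = 2,365; DTI = 2,365/6,350 = 37.2%.
LTV = 33,000/35,000 = 94.3%.
Reserves = 6,770/575 = 11.8 months.
Product A: score 632 < 680; DTI 37.2% ≤ 38%; LTV 94.3% > 85% → does not qualify.
Product B: score 632 < 660; DTI 37.2% ≤ 50%; LTV 94.3% ≤ 95% → does not qualify.
Product C: score 632 ≥ 620; DTI 37.2% ≤ 38%; LTV 94.3% > 90%; reserves 11.8 ≥ 6 mo → does not qualify.

None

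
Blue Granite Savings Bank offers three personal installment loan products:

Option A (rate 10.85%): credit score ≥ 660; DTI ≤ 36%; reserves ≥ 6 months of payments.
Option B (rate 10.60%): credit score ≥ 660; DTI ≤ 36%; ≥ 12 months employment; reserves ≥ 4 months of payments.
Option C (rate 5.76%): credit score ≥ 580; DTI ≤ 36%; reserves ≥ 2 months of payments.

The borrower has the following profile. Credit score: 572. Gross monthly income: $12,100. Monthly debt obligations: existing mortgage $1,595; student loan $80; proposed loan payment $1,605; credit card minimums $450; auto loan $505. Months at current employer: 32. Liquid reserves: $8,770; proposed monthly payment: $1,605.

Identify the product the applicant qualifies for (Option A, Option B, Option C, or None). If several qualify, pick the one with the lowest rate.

Total debts = (1,595 + 80 + 1,605 + 450 + 505) = 4,235; DTI = 4,235/12,100 = 35%.
Reserves = 8,770/1,605 = 5.5 months.
Option A: score 572 < 660; DTI 35% ≤ 36%; reserves 5.5 < 6 mo → does not qualify.
Option B: score 572 < 660; DTI 35% ≤ 36%; employment 32 ≥ 12 mo; reserves 5.5 ≥ 4 mo → does not qualify.
Option C: score 572 < 580; DTI 35% ≤ 36%; reserves 5.5 ≥ 2 mo → does not qualify.

None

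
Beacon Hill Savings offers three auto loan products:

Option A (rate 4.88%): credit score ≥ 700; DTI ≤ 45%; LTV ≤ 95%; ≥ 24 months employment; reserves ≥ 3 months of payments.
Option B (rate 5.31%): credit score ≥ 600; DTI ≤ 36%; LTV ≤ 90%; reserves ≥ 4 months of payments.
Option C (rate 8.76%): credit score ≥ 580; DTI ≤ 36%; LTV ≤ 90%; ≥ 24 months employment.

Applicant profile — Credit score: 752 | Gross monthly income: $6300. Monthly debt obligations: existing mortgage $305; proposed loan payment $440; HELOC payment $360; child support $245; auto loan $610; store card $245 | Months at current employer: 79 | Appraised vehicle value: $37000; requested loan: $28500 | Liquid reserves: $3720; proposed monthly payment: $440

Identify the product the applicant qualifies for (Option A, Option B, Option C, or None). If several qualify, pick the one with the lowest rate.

Total debts = (305 + 440 + 360 + 245 + 610 + 245) = 2,205; DTI = 2,205/6,300 = 35%.
LTV = 28,500/37,000 = 77%.
Reserves = 3,720/440 = 8.5 months.
Option A: score 752 ≥ 700; DTI 35% ≤ 45%; LTV 77% ≤ 95%; employment 79 ≥ 24 mo; reserves 8.5 ≥ 3 mo → qualifies.
Option B: score 752 ≥ 600; DTI 35% ≤ 36%; LTV 77% ≤ 90%; reserves 8.5 ≥ 4 mo → qualifies.
Option C: score 752 ≥ 580; DTI 35% ≤ 36%; LTV 77% ≤ 90%; employment 79 ≥ 24 mo → qualifies.
Qualifying: Option A, Option B, Option C. Lowest rate is 4.88% → Option A.

Option A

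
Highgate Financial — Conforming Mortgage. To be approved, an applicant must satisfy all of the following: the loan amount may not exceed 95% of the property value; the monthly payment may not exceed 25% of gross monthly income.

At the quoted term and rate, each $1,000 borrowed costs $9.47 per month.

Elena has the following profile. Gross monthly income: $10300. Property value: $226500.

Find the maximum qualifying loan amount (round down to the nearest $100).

$215,100

Payment cap: 25% × $10,300 = $2,575/month.
At $9.47 per $1,000, that supports 2,575/9.47 × 1,000 ≈ $271,911 → $271,900.
LTV cap: 95% × $226,500 = $215,175 → $215,100.
Binding constraint: loan-to-value.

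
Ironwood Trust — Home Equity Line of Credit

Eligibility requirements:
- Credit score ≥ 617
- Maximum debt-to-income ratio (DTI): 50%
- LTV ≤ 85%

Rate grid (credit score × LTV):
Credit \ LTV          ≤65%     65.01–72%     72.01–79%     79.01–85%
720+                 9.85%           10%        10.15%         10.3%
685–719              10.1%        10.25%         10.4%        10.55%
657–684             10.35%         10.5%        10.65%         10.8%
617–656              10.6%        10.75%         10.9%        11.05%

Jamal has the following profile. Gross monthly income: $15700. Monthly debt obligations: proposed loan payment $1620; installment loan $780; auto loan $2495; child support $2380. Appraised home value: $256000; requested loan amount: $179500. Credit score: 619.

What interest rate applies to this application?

Credit score 619 ≥ 617; Total monthly debts = (1,620 + 780 + 2,495 + 2,380) = 7,275. Debt-to-income = 7,275/15,700 = 46.3% — meets 50% limit
LTV: 179,500 ÷ 256,000 = 70.1%, within 85% cap
Row: 619 falls in 617–656. Column: 70.1% falls in 65.01–72%. Rate = 10.75%.

10.75%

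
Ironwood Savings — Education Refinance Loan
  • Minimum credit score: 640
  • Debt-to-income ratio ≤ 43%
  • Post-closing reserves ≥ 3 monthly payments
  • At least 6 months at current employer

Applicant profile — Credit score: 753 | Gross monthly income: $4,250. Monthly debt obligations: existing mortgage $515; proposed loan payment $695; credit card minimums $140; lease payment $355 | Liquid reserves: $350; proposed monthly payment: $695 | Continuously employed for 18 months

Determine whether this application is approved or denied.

Denied

Credit score 753 ≥ 640 (meets)
Total monthly debts = (515 + 695 + 140 + 355) = 1,705. DTI: 1,705 ÷ 4,250 = 40.1%, within the 43% cap
Liquid reserves cover 350/695 = 0.5 months — < 3 required
Employment 18 ≥ 6 months
Fails on reserves.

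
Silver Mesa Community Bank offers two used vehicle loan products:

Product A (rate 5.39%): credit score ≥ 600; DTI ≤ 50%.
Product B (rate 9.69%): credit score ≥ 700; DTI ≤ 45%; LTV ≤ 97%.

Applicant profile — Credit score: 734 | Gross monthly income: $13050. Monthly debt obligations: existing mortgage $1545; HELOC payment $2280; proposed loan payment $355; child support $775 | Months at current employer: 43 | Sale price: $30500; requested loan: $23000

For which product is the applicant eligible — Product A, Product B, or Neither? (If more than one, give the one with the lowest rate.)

Total debts = (1,545 + 2,280 + 355 + 775) = 4,955; DTI = 4,955/13,050 = 38%.
LTV = 23,000/30,500 = 75.4%.
Product A: score 734 ≥ 600; DTI 38% ≤ 50% → qualifies.
Product B: score 734 ≥ 700; DTI 38% ≤ 45%; LTV 75.4% ≤ 97% → qualifies.
Qualifying: Product A, Product B. Lowest rate is 5.39% → Product A.

Product A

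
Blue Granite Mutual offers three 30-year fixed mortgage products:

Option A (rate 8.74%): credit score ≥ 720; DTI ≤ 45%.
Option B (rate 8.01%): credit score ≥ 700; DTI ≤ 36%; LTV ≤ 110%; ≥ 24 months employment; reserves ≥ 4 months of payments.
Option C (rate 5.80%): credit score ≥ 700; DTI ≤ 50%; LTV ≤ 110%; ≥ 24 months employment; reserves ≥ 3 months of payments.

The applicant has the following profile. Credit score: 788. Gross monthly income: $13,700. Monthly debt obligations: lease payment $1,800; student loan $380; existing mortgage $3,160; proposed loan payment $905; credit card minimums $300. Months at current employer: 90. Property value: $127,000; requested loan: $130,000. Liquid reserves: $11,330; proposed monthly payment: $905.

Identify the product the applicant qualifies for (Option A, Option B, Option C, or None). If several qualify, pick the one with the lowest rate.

Total debts = (1,800 + 380 + 3,160 + 905 + 300) = 6,545; DTI = 6,545/13,700 = 47.8%.
LTV = 130,000/127,000 = 102.4%.
Reserves = 11,330/905 = 12.5 months.
Option A: score 788 ≥ 720; DTI 47.8% > 45% → does not qualify.
Option B: score 788 ≥ 700; DTI 47.8% > 36%; LTV 102.4% ≤ 110%; employment 90 ≥ 24 mo; reserves 12.5 ≥ 4 mo → does not qualify.
Option C: score 788 ≥ 700; DTI 47.8% ≤ 50%; LTV 102.4% ≤ 110%; employment 90 ≥ 24 mo; reserves 12.5 ≥ 3 mo → qualifies.

Option C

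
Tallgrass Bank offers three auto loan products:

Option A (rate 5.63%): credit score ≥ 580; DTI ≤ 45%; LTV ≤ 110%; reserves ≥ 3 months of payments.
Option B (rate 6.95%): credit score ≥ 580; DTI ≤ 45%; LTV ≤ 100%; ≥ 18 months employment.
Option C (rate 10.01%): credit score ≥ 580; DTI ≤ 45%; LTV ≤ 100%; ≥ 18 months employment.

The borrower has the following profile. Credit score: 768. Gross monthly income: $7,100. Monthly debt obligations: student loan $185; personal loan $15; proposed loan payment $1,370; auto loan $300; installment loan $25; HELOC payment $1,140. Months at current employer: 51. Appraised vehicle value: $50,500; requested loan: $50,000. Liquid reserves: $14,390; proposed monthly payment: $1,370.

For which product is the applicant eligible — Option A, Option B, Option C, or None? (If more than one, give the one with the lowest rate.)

Total debts = (185 + 15 + 1,370 + 300 + 25 + 1,140) = 3,035; DTI = 3,035/7,100 = 42.7%.
LTV = 50,000/50,500 = 99%.
Reserves = 14,390/1,370 = 10.5 months.
Option A: score 768 ≥ 580; DTI 42.7% ≤ 45%; LTV 99% ≤ 110%; reserves 10.5 ≥ 3 mo → qualifies.
Option B: score 768 ≥ 580; DTI 42.7% ≤ 45%; LTV 99% ≤ 100%; employment 51 ≥ 18 mo → qualifies.
Option C: score 768 ≥ 580; DTI 42.7% ≤ 45%; LTV 99% ≤ 100%; employment 51 ≥ 18 mo → qualifies.
Qualifying: Option A, Option B, Option C. Lowest rate is 5.63% → Option A.

Option A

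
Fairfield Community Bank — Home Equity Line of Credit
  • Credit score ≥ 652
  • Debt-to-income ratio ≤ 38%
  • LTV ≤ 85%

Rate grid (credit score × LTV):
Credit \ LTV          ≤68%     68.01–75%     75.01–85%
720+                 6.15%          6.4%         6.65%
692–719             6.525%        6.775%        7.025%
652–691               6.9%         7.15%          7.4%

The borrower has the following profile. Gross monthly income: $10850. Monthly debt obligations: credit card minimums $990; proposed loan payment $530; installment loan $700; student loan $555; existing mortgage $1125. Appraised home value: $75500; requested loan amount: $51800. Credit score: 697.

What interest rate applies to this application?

Credit score 697 ≥ 652; Total monthly debts = (990 + 530 + 700 + 555 + 1,125) = 3,900. DTI = 3,900/10,850 = 35.9% ≤ 38%
LTV = 51,800/75,500 = 68.6% ≤ 85%
Credit 697 → row 692–719; LTV 68.6% → column 68.01–75%. Grid cell → 6.775%.

6.775%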